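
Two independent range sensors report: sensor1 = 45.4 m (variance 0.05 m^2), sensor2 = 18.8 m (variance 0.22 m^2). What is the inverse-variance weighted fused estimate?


w1 = (1/var1) / (1/var1 + 1/var2)
   = 20.0 / (20.0 + 4.5455) = 0.8148
w2 = 1 - w1 = 0.1852
fused = w1*s1 + w2*s2 = 36.9926 + 3.4815
= 40.4741 m


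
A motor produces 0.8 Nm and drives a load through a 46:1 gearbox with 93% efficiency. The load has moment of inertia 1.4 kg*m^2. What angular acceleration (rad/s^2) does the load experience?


tau_out = tau_motor * N * eta
= 0.8 * 46 * 0.93 = 34.224 Nm
alpha = tau_out / I = 34.224 / 1.4
= 24.4457 rad/s^2


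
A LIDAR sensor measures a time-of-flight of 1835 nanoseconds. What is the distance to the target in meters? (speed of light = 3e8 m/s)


tof = 1835 ns = 1.835e-06 s
dist = c * tof / 2
= 3e8 * 1.835e-06 / 2
= 275.25 m


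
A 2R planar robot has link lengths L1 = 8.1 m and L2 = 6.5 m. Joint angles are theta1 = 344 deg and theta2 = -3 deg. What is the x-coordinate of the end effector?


Convert angles to radians: theta1 = 6.0039, theta2 = -0.0524
x = L1*cos(theta1) + L2*cos(theta1+theta2)
x = 7.7862 + 6.1459
x = 13.9321


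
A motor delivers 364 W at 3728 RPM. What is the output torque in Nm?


omega = 3728 * 2*pi/60 = 390.3952 rad/s
tau = P / omega = 364 / 390.3952
= 0.9324 Nm


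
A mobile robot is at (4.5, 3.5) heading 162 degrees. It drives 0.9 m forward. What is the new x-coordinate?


x_new = x0 + d*cos(theta)
= 4.5 + 0.9*cos(162)
= 4.5 + -0.856
= 3.644


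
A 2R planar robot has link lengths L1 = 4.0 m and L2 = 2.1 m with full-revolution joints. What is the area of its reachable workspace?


r_max = L1 + L2 = 6.1 m
r_min = |L1 - L2| = 1.9 m
Area = pi*(r_max^2 - r_min^2)
= pi*(37.21 - 3.61)
= pi * 33.6
= 105.5575 m^2


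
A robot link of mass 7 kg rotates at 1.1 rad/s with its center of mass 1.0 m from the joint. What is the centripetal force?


F = m * omega^2 * r
= 7 * 1.1^2 * 1.0
= 7 * 1.21 * 1.0
= 8.47 N


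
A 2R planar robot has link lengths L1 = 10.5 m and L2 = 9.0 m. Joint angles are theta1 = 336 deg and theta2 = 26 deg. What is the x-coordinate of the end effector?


Convert angles to radians: theta1 = 5.8643, theta2 = 0.4538
x = L1*cos(theta1) + L2*cos(theta1+theta2)
x = 9.5922 + 8.9945
x = 18.5867


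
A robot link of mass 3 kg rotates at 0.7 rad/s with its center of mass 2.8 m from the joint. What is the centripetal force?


F = m * omega^2 * r
= 3 * 0.7^2 * 2.8
= 3 * 0.49 * 2.8
= 4.116 N


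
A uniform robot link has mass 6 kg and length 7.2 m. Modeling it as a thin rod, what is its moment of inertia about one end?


I = (1/3) * m * L^2
= (1/3) * 6 * 7.2^2
= 0.333333 * 6 * 51.84
= 103.68 kg*m^2


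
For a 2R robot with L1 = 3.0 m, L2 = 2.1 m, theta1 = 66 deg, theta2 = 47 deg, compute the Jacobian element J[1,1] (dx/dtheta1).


J[1,1] = -L1*sin(t1) - L2*sin(t1+t2)
= -3.0*sin(66) - 2.1*sin(113)
= -4.6737


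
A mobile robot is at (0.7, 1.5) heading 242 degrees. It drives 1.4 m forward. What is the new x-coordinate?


x_new = x0 + d*cos(theta)
= 0.7 + 1.4*cos(242)
= 0.7 + -0.6573
= 0.0427


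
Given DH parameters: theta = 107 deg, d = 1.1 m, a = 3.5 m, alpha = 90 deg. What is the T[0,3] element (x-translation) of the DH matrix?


T[0,3] = a * cos(theta)
= 3.5 * cos(107 deg)
= 3.5 * -0.2924
= -1.0233


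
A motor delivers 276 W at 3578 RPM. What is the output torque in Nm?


omega = 3578 * 2*pi/60 = 374.6873 rad/s
tau = P / omega = 276 / 374.6873
= 0.7366 Nm


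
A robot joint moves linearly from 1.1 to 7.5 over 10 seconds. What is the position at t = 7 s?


s = t/T = 7/10 = 0.7
p(t) = p0 + (pf-p0)*s
= 1.1 + (7.5 - 1.1) * 0.7
= 5.58


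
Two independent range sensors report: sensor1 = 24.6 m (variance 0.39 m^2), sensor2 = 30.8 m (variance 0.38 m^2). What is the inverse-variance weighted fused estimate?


w1 = (1/var1) / (1/var1 + 1/var2)
   = 2.5641 / (2.5641 + 2.6316) = 0.4935
w2 = 1 - w1 = 0.5065
fused = w1*s1 + w2*s2 = 12.1403 + 15.6
= 27.7403 m


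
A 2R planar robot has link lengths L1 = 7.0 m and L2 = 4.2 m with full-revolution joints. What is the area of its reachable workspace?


r_max = L1 + L2 = 11.2 m
r_min = |L1 - L2| = 2.8 m
Area = pi*(r_max^2 - r_min^2)
= pi*(125.44 - 7.84)
= pi * 117.6
= 369.4513 m^2


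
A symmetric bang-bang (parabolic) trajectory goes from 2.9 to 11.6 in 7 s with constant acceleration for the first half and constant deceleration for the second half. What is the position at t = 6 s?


Symmetric rest-to-rest: each phase covers (pf-p0)/2 in time T/2. 0.5*a*(T/2)^2 = (pf-p0)/2 => a = 4*(pf-p0)/T^2
a = 4*(11.6-2.9)/7^2 = 0.7102
t = 6 is in the deceleration phase (t > T/2).
p = pf - 0.5*a*(T-t)^2 = 11.6 - 0.5*0.7102*1^2
= 11.2449


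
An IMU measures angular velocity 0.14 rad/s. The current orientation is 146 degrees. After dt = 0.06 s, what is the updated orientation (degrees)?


delta_theta = w * dt = 0.14 * 0.06 = 0.0084 rad
= 0.4813 deg
theta_new = 146 + 0.4813 = 146.4813 deg


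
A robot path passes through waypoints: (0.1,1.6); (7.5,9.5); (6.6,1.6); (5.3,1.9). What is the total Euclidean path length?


Segment lengths:
  seg1 = sqrt((7.4)^2 + (7.9)^2) = 10.8245
  seg2 = sqrt((-0.9)^2 + (-7.9)^2) = 7.9511
  seg3 = sqrt((-1.3)^2 + (0.3)^2) = 1.3342
Total = 20.1098


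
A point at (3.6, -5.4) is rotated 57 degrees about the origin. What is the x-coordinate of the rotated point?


x' = x*cos(theta) - y*sin(theta)
cos(57 deg) = 0.5446, sin(57 deg) = 0.8387
x' = 3.6 * 0.5446 - -5.4 * 0.8387
= 1.9607 - -4.5288
= 6.4895


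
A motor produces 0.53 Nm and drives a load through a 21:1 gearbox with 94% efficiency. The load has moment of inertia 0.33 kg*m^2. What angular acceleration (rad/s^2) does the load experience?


tau_out = tau_motor * N * eta
= 0.53 * 21 * 0.94 = 10.4622 Nm
alpha = tau_out / I = 10.4622 / 0.33
= 31.7036 rad/s^2


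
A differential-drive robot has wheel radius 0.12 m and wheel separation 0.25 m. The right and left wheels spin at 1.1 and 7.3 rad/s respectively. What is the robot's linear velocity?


vR = r*wR = 0.12*1.1 = 0.132 m/s
vL = r*wL = 0.12*7.3 = 0.876 m/s
v = (vR+vL)/2 = 0.504 m/s
omega = (vR-vL)/L = -2.976 rad/s
linear velocity = 0.504 m/s


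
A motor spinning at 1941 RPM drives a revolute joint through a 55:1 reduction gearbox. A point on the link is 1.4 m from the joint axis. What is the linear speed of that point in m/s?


omega_motor = 1941 * 2*pi/60 = 203.261 rad/s
omega_joint = omega_motor / 55 = 3.6957 rad/s
v = omega_joint * r = 3.6957 * 1.4
= 5.1739 m/s


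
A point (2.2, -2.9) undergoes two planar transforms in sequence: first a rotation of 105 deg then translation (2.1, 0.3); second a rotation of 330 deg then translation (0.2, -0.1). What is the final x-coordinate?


After transform 1:
x1 = cos(105)*2.2 - sin(105)*-2.9 + 2.1 = 4.3318
y1 = sin(105)*2.2 + cos(105)*-2.9 + 0.3 = 3.1756
After transform 2:
x2 = cos(330)*4.3318 - sin(330)*3.1756 + 0.2
= 5.5392


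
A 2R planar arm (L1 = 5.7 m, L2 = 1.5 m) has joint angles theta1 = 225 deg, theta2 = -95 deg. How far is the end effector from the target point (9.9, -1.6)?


End effector via forward kinematics:
x = L1*cos(t1) + L2*cos(t1+t2) = -4.9947
y = L1*sin(t1) + L2*sin(t1+t2) = -2.8814
Distance to target:
d = sqrt((9.9 - -4.9947)^2 + (-1.6 - -2.8814)^2)
= sqrt(221.8518 + 1.6421)
= 14.9497 m


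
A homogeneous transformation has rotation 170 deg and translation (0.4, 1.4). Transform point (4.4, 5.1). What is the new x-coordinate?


x' = cos(theta)*px - sin(theta)*py + tx
= -0.9848*4.4 - 0.1736*5.1 + 0.4
= -4.8188


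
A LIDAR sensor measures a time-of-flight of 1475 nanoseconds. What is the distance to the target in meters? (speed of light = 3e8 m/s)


tof = 1475 ns = 1.475e-06 s
dist = c * tof / 2
= 3e8 * 1.475e-06 / 2
= 221.25 m


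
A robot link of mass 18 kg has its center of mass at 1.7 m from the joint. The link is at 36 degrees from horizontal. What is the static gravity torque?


tau = m*g*L*cos(angle)
= 18 * 9.81 * 1.7 * cos(36 deg)
= 18 * 9.81 * 1.7 * 0.809
= 242.8556 Nm


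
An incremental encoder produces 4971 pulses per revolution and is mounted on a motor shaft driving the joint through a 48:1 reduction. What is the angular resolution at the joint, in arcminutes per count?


counts per rev = 4971
effective counts at joint = 4971 * 48 = 238608
resolution = 360*60 / 238608
= 0.0905 arcmin/count


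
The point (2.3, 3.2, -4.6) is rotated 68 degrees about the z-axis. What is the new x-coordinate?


Rotation about z-axis: x' = x*cos(theta) - y*sin(theta)
= 2.3 * 0.3746 - 3.2 * 0.9272
= -2.1054


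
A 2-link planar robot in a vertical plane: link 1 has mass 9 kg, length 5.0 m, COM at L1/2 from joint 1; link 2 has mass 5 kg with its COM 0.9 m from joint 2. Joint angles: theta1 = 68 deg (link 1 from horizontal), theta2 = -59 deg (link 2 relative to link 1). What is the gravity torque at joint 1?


Horizontal distance from joint 1 to link-1 COM:
  x_c1 = (L1/2)*cos(t1) = 2.5 * 0.3746 = 0.9365 m
Horizontal distance from joint 1 to link-2 COM:
  x_c2 = L1*cos(t1) + Lc2*cos(t1+t2)
       = 5.0*0.3746 + 0.9*0.9877 = 2.762 m
tau1 = m1*g*x_c1 + m2*g*x_c2
     = 9*9.81*0.9365 + 5*9.81*2.762
     = 82.685 + 135.4738
     = 218.1588 Nm


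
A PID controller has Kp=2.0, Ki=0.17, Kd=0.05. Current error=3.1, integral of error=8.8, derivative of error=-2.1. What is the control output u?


u = Kp*e + Ki*int(e) + Kd*de/dt
= 2.0*3.1 + 0.17*8.8 + 0.05*(-2.1)
= 6.2 + 1.496 + -0.105
= 7.591


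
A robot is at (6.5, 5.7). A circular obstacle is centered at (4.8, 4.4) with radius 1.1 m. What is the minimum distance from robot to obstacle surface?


center_dist = sqrt((6.5-4.8)^2 + (5.7-4.4)^2)
= sqrt(2.89 + 1.69)
= 2.1401
min_dist = center_dist - radius = 2.1401 - 1.1 = 1.0401 m


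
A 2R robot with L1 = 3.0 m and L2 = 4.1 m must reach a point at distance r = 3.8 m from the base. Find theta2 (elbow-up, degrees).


cos(theta2) = (r^2 - L1^2 - L2^2) / (2*L1*L2)
cos(theta2) = (14.44 - 9.0 - 16.81) / 24.6
cos(theta2) = -0.462195
theta2 = 117.5288 degrees


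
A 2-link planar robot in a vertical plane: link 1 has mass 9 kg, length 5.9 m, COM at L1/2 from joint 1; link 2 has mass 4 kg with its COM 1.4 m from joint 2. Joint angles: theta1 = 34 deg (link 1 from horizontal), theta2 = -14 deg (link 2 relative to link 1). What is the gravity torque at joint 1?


Horizontal distance from joint 1 to link-1 COM:
  x_c1 = (L1/2)*cos(t1) = 2.95 * 0.829 = 2.4457 m
Horizontal distance from joint 1 to link-2 COM:
  x_c2 = L1*cos(t1) + Lc2*cos(t1+t2)
       = 5.9*0.829 + 1.4*0.9397 = 6.2069 m
tau1 = m1*g*x_c1 + m2*g*x_c2
     = 9*9.81*2.4457 + 4*9.81*6.2069
     = 215.9274 + 243.5584
     = 459.4858 Nm


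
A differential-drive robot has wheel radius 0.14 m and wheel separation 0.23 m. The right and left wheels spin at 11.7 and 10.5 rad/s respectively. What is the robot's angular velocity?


vR = r*wR = 0.14*11.7 = 1.638 m/s
vL = r*wL = 0.14*10.5 = 1.47 m/s
v = (vR+vL)/2 = 1.554 m/s
omega = (vR-vL)/L = 0.7304 rad/s
angular velocity = 0.7304 rad/s


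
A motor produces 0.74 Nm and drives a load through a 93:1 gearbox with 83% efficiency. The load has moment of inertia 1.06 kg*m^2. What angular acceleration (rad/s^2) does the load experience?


tau_out = tau_motor * N * eta
= 0.74 * 93 * 0.83 = 57.1206 Nm
alpha = tau_out / I = 57.1206 / 1.06
= 53.8874 rad/s^2


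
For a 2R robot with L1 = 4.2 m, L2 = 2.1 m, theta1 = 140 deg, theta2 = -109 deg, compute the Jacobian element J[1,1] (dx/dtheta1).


J[1,1] = -L1*sin(t1) - L2*sin(t1+t2)
= -4.2*sin(140) - 2.1*sin(31)
= -3.7813


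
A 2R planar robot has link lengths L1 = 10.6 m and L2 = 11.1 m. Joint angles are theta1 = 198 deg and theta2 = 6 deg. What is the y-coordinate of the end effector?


Convert angles to radians: theta1 = 3.4558, theta2 = 0.1047
y = L1*sin(theta1) + L2*sin(theta1+theta2)
y = -3.2756 + -4.5148
y = -7.7904


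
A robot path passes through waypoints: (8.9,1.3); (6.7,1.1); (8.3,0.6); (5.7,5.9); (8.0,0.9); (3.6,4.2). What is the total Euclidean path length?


Segment lengths:
  seg1 = sqrt((-2.2)^2 + (-0.2)^2) = 2.2091
  seg2 = sqrt((1.6)^2 + (-0.5)^2) = 1.6763
  seg3 = sqrt((-2.6)^2 + (5.3)^2) = 5.9034
  seg4 = sqrt((2.3)^2 + (-5.0)^2) = 5.5036
  seg5 = sqrt((-4.4)^2 + (3.3)^2) = 5.5
Total = 20.7924


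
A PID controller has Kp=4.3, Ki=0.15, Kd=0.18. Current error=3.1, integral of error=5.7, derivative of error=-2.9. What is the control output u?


u = Kp*e + Ki*int(e) + Kd*de/dt
= 4.3*3.1 + 0.15*5.7 + 0.18*(-2.9)
= 13.33 + 0.855 + -0.522
= 13.663


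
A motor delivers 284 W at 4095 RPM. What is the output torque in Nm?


omega = 4095 * 2*pi/60 = 428.8274 rad/s
tau = P / omega = 284 / 428.8274
= 0.6623 Nm


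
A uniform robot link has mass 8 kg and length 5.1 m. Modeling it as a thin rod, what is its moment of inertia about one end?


I = (1/3) * m * L^2
= (1/3) * 8 * 5.1^2
= 0.333333 * 8 * 26.01
= 69.36 kg*m^2


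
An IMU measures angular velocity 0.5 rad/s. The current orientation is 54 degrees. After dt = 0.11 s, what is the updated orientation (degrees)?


delta_theta = w * dt = 0.5 * 0.11 = 0.055 rad
= 3.1513 deg
theta_new = 54 + 3.1513 = 57.1513 deg


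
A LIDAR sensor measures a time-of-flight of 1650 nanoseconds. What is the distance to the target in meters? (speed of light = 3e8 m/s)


tof = 1650 ns = 1.65e-06 s
dist = c * tof / 2
= 3e8 * 1.65e-06 / 2
= 247.5 m


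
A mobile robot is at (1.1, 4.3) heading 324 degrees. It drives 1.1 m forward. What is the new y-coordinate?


y_new = y0 + d*sin(theta)
= 4.3 + 1.1*sin(324)
= 4.3 + -0.6466
= 3.6534


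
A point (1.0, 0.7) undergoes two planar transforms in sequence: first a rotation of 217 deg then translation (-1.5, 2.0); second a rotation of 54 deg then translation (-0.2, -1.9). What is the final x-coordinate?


After transform 1:
x1 = cos(217)*1.0 - sin(217)*0.7 + -1.5 = -1.8774
y1 = sin(217)*1.0 + cos(217)*0.7 + 2.0 = 0.8391
After transform 2:
x2 = cos(54)*-1.8774 - sin(54)*0.8391 + -0.2
= -1.9824


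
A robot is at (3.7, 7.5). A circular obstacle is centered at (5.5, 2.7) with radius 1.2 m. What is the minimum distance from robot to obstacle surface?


center_dist = sqrt((3.7-5.5)^2 + (7.5-2.7)^2)
= sqrt(3.24 + 23.04)
= 5.1264
min_dist = center_dist - radius = 5.1264 - 1.2 = 3.9264 m


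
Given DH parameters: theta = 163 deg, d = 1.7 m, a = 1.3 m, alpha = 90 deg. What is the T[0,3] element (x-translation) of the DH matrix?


T[0,3] = a * cos(theta)
= 1.3 * cos(163 deg)
= 1.3 * -0.9563
= -1.2432


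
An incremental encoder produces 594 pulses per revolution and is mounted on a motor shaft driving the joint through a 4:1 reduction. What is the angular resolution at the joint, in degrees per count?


counts per rev = 594
effective counts at joint = 594 * 4 = 2376
resolution = 360 / 2376
= 0.1515 deg/count


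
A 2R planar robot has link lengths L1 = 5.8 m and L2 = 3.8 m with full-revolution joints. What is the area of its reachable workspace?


r_max = L1 + L2 = 9.6 m
r_min = |L1 - L2| = 2.0 m
Area = pi*(r_max^2 - r_min^2)
= pi*(92.16 - 4.0)
= pi * 88.16
= 276.9628 m^2


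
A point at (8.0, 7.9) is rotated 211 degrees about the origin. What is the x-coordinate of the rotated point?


x' = x*cos(theta) - y*sin(theta)
cos(211 deg) = -0.8572, sin(211 deg) = -0.515
x' = 8.0 * -0.8572 - 7.9 * -0.515
= -6.8573 - -4.0688
= -2.7885


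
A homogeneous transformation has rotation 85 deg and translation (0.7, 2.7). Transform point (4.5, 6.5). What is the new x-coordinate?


x' = cos(theta)*px - sin(theta)*py + tx
= 0.0872*4.5 - 0.9962*6.5 + 0.7
= -5.3831


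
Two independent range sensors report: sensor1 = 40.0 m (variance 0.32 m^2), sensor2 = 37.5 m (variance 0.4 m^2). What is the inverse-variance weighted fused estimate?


w1 = (1/var1) / (1/var1 + 1/var2)
   = 3.125 / (3.125 + 2.5) = 0.5556
w2 = 1 - w1 = 0.4444
fused = w1*s1 + w2*s2 = 22.2222 + 16.6667
= 38.8889 m


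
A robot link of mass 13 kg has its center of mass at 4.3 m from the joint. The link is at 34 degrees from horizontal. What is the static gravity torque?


tau = m*g*L*cos(angle)
= 13 * 9.81 * 4.3 * cos(34 deg)
= 13 * 9.81 * 4.3 * 0.829
= 454.6268 Nm


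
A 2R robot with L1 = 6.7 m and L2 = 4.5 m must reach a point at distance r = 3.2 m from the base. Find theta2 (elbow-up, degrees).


cos(theta2) = (r^2 - L1^2 - L2^2) / (2*L1*L2)
cos(theta2) = (10.24 - 44.89 - 20.25) / 60.3
cos(theta2) = -0.910448
theta2 = 155.5673 degrees


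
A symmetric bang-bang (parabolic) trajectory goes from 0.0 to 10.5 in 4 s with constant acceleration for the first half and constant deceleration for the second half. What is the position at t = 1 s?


Symmetric rest-to-rest: each phase covers (pf-p0)/2 in time T/2. 0.5*a*(T/2)^2 = (pf-p0)/2 => a = 4*(pf-p0)/T^2
a = 4*(10.5-0.0)/4^2 = 2.625
t = 1 is in the acceleration phase (t <= T/2).
p = p0 + 0.5*a*t^2 = 0.0 + 0.5*2.625*1^2
= 1.3125


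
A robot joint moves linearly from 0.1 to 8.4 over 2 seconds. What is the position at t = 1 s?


s = t/T = 1/2 = 0.5
p(t) = p0 + (pf-p0)*s
= 0.1 + (8.4 - 0.1) * 0.5
= 4.25


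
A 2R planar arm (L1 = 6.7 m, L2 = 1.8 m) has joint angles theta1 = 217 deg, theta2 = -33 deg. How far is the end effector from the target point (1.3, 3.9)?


End effector via forward kinematics:
x = L1*cos(t1) + L2*cos(t1+t2) = -7.1465
y = L1*sin(t1) + L2*sin(t1+t2) = -4.1577
Distance to target:
d = sqrt((1.3 - -7.1465)^2 + (3.9 - -4.1577)^2)
= sqrt(71.3429 + 64.9269)
= 11.6735 m


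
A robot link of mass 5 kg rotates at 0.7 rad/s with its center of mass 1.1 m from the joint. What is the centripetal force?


F = m * omega^2 * r
= 5 * 0.7^2 * 1.1
= 5 * 0.49 * 1.1
= 2.695 N


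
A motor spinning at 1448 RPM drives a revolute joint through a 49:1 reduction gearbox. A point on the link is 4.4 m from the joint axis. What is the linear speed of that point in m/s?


omega_motor = 1448 * 2*pi/60 = 151.6342 rad/s
omega_joint = omega_motor / 49 = 3.0946 rad/s
v = omega_joint * r = 3.0946 * 4.4
= 13.6161 m/s


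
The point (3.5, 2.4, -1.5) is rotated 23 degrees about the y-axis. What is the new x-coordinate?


Rotation about y-axis: x' = x*cos(theta) + z*sin(theta)
= 3.5 * 0.9205 + -1.5 * 0.3907
= 2.6357


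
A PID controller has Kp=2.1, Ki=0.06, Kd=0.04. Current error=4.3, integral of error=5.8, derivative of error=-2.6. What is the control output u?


u = Kp*e + Ki*int(e) + Kd*de/dt
= 2.1*4.3 + 0.06*5.8 + 0.04*(-2.6)
= 9.03 + 0.348 + -0.104
= 9.274


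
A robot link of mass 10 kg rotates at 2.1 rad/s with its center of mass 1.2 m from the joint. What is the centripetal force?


F = m * omega^2 * r
= 10 * 2.1^2 * 1.2
= 10 * 4.41 * 1.2
= 52.92 N


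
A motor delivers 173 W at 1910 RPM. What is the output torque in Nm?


omega = 1910 * 2*pi/60 = 200.0147 rad/s
tau = P / omega = 173 / 200.0147
= 0.8649 Nm


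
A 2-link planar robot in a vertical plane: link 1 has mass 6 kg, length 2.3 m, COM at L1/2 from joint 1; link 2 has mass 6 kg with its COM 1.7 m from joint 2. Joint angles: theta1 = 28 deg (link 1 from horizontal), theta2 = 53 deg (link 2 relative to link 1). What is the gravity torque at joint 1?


Horizontal distance from joint 1 to link-1 COM:
  x_c1 = (L1/2)*cos(t1) = 1.15 * 0.8829 = 1.0154 m
Horizontal distance from joint 1 to link-2 COM:
  x_c2 = L1*cos(t1) + Lc2*cos(t1+t2)
       = 2.3*0.8829 + 1.7*0.1564 = 2.2967 m
tau1 = m1*g*x_c1 + m2*g*x_c2
     = 6*9.81*1.0154 + 6*9.81*2.2967
     = 59.7658 + 135.1848
     = 194.9507 Nm


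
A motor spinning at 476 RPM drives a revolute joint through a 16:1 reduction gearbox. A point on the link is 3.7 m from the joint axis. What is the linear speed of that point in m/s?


omega_motor = 476 * 2*pi/60 = 49.8466 rad/s
omega_joint = omega_motor / 16 = 3.1154 rad/s
v = omega_joint * r = 3.1154 * 3.7
= 11.527 m/s


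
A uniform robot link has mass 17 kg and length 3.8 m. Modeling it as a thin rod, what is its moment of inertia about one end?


I = (1/3) * m * L^2
= (1/3) * 17 * 3.8^2
= 0.333333 * 17 * 14.44
= 81.8267 kg*m^2


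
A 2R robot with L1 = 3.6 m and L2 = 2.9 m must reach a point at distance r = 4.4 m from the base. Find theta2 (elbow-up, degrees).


cos(theta2) = (r^2 - L1^2 - L2^2) / (2*L1*L2)
cos(theta2) = (19.36 - 12.96 - 8.41) / 20.88
cos(theta2) = -0.096264
theta2 = 95.5241 degrees


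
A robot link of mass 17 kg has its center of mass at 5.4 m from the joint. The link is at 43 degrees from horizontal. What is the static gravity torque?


tau = m*g*L*cos(angle)
= 17 * 9.81 * 5.4 * cos(43 deg)
= 17 * 9.81 * 5.4 * 0.7314
= 658.6264 Nm


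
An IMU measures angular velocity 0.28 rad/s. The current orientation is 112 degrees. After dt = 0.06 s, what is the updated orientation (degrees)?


delta_theta = w * dt = 0.28 * 0.06 = 0.0168 rad
= 0.9626 deg
theta_new = 112 + 0.9626 = 112.9626 deg


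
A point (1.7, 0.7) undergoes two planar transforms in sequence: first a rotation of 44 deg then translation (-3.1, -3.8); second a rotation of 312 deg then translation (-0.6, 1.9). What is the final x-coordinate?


After transform 1:
x1 = cos(44)*1.7 - sin(44)*0.7 + -3.1 = -2.3634
y1 = sin(44)*1.7 + cos(44)*0.7 + -3.8 = -2.1155
After transform 2:
x2 = cos(312)*-2.3634 - sin(312)*-2.1155 + -0.6
= -3.7536


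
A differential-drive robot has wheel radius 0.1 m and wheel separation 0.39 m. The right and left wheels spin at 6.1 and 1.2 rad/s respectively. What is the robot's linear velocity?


vR = r*wR = 0.1*6.1 = 0.61 m/s
vL = r*wL = 0.1*1.2 = 0.12 m/s
v = (vR+vL)/2 = 0.365 m/s
omega = (vR-vL)/L = 1.2564 rad/s
linear velocity = 0.365 m/s


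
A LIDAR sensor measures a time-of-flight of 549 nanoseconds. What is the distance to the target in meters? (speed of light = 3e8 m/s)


tof = 549 ns = 5.49e-07 s
dist = c * tof / 2
= 3e8 * 5.49e-07 / 2
= 82.35 m


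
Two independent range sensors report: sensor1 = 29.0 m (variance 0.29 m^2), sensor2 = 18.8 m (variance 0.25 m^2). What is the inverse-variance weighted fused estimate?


w1 = (1/var1) / (1/var1 + 1/var2)
   = 3.4483 / (3.4483 + 4.0) = 0.463
w2 = 1 - w1 = 0.537
fused = w1*s1 + w2*s2 = 13.4259 + 10.0963
= 23.5222 m


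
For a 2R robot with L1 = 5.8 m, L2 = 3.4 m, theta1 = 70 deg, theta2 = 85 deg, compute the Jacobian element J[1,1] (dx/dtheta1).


J[1,1] = -L1*sin(t1) - L2*sin(t1+t2)
= -5.8*sin(70) - 3.4*sin(155)
= -6.8871


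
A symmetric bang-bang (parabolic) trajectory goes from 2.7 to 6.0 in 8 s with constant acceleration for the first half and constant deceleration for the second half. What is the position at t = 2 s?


Symmetric rest-to-rest: each phase covers (pf-p0)/2 in time T/2. 0.5*a*(T/2)^2 = (pf-p0)/2 => a = 4*(pf-p0)/T^2
a = 4*(6.0-2.7)/8^2 = 0.2062
t = 2 is in the acceleration phase (t <= T/2).
p = p0 + 0.5*a*t^2 = 2.7 + 0.5*0.2062*2^2
= 3.1125


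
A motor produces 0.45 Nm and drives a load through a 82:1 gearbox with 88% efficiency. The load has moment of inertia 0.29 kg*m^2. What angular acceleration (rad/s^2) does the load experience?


tau_out = tau_motor * N * eta
= 0.45 * 82 * 0.88 = 32.472 Nm
alpha = tau_out / I = 32.472 / 0.29
= 111.9724 rad/s^2


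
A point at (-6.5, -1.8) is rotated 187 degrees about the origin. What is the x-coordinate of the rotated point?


x' = x*cos(theta) - y*sin(theta)
cos(187 deg) = -0.9925, sin(187 deg) = -0.1219
x' = -6.5 * -0.9925 - -1.8 * -0.1219
= 6.4515 - 0.2194
= 6.2322


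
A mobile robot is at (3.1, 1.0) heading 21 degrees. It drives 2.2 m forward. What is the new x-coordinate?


x_new = x0 + d*cos(theta)
= 3.1 + 2.2*cos(21)
= 3.1 + 2.0539
= 5.1539


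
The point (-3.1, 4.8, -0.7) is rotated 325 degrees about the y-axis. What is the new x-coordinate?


Rotation about y-axis: x' = x*cos(theta) + z*sin(theta)
= -3.1 * 0.8192 + -0.7 * -0.5736
= -2.1379


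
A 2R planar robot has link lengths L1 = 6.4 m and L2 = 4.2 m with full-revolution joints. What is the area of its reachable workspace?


r_max = L1 + L2 = 10.6 m
r_min = |L1 - L2| = 2.2 m
Area = pi*(r_max^2 - r_min^2)
= pi*(112.36 - 4.84)
= pi * 107.52
= 337.784 m^2


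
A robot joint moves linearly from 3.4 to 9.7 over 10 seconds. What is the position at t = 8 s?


s = t/T = 8/10 = 0.8
p(t) = p0 + (pf-p0)*s
= 3.4 + (9.7 - 3.4) * 0.8
= 8.44


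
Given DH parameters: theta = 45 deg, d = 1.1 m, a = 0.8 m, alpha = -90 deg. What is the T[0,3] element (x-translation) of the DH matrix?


T[0,3] = a * cos(theta)
= 0.8 * cos(45 deg)
= 0.8 * 0.7071
= 0.5657


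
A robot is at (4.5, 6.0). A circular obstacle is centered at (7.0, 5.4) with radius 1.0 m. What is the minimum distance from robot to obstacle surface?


center_dist = sqrt((4.5-7.0)^2 + (6.0-5.4)^2)
= sqrt(6.25 + 0.36)
= 2.571
min_dist = center_dist - radius = 2.571 - 1.0 = 1.571 m


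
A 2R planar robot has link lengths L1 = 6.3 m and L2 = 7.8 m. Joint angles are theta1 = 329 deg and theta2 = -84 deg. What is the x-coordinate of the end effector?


Convert angles to radians: theta1 = 5.7421, theta2 = -1.4661
x = L1*cos(theta1) + L2*cos(theta1+theta2)
x = 5.4002 + -3.2964
x = 2.1037


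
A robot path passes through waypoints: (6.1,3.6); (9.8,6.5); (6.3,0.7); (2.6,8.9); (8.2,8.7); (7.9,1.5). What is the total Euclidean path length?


Segment lengths:
  seg1 = sqrt((3.7)^2 + (2.9)^2) = 4.7011
  seg2 = sqrt((-3.5)^2 + (-5.8)^2) = 6.7742
  seg3 = sqrt((-3.7)^2 + (8.2)^2) = 8.9961
  seg4 = sqrt((5.6)^2 + (-0.2)^2) = 5.6036
  seg5 = sqrt((-0.3)^2 + (-7.2)^2) = 7.2062
Total = 33.2812


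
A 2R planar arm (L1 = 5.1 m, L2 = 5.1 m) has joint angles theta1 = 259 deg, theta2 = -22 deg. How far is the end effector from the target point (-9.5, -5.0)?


End effector via forward kinematics:
x = L1*cos(t1) + L2*cos(t1+t2) = -3.7508
y = L1*sin(t1) + L2*sin(t1+t2) = -9.2835
Distance to target:
d = sqrt((-9.5 - -3.7508)^2 + (-5.0 - -9.2835)^2)
= sqrt(33.0535 + 18.3485)
= 7.1695 m


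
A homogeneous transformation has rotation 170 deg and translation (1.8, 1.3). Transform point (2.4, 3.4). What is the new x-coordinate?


x' = cos(theta)*px - sin(theta)*py + tx
= -0.9848*2.4 - 0.1736*3.4 + 1.8
= -1.1539


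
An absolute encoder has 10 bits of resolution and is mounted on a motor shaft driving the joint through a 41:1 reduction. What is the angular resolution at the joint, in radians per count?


counts = 2^10 = 1024
effective counts at joint = 1024 * 41 = 41984
resolution = 2*pi / 41984
= 1.4966e-04 rad/count


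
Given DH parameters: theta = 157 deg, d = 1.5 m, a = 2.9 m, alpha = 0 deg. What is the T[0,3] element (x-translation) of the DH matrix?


T[0,3] = a * cos(theta)
= 2.9 * cos(157 deg)
= 2.9 * -0.9205
= -2.6695


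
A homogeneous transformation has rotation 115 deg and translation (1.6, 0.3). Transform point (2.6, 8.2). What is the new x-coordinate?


x' = cos(theta)*px - sin(theta)*py + tx
= -0.4226*2.6 - 0.9063*8.2 + 1.6
= -6.9305


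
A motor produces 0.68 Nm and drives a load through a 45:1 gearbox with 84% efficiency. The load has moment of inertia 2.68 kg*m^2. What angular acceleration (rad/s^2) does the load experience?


tau_out = tau_motor * N * eta
= 0.68 * 45 * 0.84 = 25.704 Nm
alpha = tau_out / I = 25.704 / 2.68
= 9.591 rad/s^2


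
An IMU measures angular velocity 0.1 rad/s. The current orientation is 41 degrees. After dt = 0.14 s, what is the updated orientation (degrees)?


delta_theta = w * dt = 0.1 * 0.14 = 0.014 rad
= 0.8021 deg
theta_new = 41 + 0.8021 = 41.8021 deg


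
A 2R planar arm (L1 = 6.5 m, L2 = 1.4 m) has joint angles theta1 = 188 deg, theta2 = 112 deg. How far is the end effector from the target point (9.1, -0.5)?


End effector via forward kinematics:
x = L1*cos(t1) + L2*cos(t1+t2) = -5.7367
y = L1*sin(t1) + L2*sin(t1+t2) = -2.1171
Distance to target:
d = sqrt((9.1 - -5.7367)^2 + (-0.5 - -2.1171)^2)
= sqrt(220.1289 + 2.6149)
= 14.9246 m


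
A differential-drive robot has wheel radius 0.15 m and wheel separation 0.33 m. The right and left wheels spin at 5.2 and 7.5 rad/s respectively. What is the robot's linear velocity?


vR = r*wR = 0.15*5.2 = 0.78 m/s
vL = r*wL = 0.15*7.5 = 1.125 m/s
v = (vR+vL)/2 = 0.9525 m/s
omega = (vR-vL)/L = -1.0455 rad/s
linear velocity = 0.9525 m/s


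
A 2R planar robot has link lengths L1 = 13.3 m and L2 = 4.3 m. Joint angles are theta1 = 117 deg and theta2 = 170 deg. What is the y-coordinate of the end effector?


Convert angles to radians: theta1 = 2.042, theta2 = 2.9671
y = L1*sin(theta1) + L2*sin(theta1+theta2)
y = 11.8504 + -4.1121
y = 7.7383


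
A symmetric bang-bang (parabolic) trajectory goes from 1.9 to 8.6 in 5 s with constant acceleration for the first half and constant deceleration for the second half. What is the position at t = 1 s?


Symmetric rest-to-rest: each phase covers (pf-p0)/2 in time T/2. 0.5*a*(T/2)^2 = (pf-p0)/2 => a = 4*(pf-p0)/T^2
a = 4*(8.6-1.9)/5^2 = 1.072
t = 1 is in the acceleration phase (t <= T/2).
p = p0 + 0.5*a*t^2 = 1.9 + 0.5*1.072*1^2
= 2.436


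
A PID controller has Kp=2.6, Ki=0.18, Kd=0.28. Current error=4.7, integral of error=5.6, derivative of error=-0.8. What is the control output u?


u = Kp*e + Ki*int(e) + Kd*de/dt
= 2.6*4.7 + 0.18*5.6 + 0.28*(-0.8)
= 12.22 + 1.008 + -0.224
= 13.004


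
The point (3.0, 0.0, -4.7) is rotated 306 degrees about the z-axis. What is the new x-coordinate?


Rotation about z-axis: x' = x*cos(theta) - y*sin(theta)
= 3.0 * 0.5878 - 0.0 * -0.809
= 1.7634


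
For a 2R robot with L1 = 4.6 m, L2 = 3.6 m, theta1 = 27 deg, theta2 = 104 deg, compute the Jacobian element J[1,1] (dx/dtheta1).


J[1,1] = -L1*sin(t1) - L2*sin(t1+t2)
= -4.6*sin(27) - 3.6*sin(131)
= -4.8053


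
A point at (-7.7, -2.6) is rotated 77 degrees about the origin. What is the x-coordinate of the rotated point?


x' = x*cos(theta) - y*sin(theta)
cos(77 deg) = 0.225, sin(77 deg) = 0.9744
x' = -7.7 * 0.225 - -2.6 * 0.9744
= -1.7321 - -2.5334
= 0.8012


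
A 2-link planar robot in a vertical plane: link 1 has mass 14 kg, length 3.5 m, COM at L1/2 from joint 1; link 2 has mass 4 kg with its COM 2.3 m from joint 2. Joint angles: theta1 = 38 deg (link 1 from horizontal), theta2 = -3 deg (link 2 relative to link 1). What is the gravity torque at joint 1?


Horizontal distance from joint 1 to link-1 COM:
  x_c1 = (L1/2)*cos(t1) = 1.75 * 0.788 = 1.379 m
Horizontal distance from joint 1 to link-2 COM:
  x_c2 = L1*cos(t1) + Lc2*cos(t1+t2)
       = 3.5*0.788 + 2.3*0.8192 = 4.6421 m
tau1 = m1*g*x_c1 + m2*g*x_c2
     = 14*9.81*1.379 + 4*9.81*4.6421
     = 189.3944 + 182.1555
     = 371.55 Nm


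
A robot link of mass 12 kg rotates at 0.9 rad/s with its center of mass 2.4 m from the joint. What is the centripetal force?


F = m * omega^2 * r
= 12 * 0.9^2 * 2.4
= 12 * 0.81 * 2.4
= 23.328 N


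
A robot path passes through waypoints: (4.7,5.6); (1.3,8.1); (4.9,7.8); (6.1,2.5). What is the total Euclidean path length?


Segment lengths:
  seg1 = sqrt((-3.4)^2 + (2.5)^2) = 4.2202
  seg2 = sqrt((3.6)^2 + (-0.3)^2) = 3.6125
  seg3 = sqrt((1.2)^2 + (-5.3)^2) = 5.4342
Total = 13.2668


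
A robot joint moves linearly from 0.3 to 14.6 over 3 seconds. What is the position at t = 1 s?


s = t/T = 1/3 = 0.3333
p(t) = p0 + (pf-p0)*s
= 0.3 + (14.6 - 0.3) * 0.3333
= 5.0667


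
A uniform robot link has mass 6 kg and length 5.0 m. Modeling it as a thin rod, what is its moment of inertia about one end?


I = (1/3) * m * L^2
= (1/3) * 6 * 5.0^2
= 0.333333 * 6 * 25.0
= 50.0 kg*m^2


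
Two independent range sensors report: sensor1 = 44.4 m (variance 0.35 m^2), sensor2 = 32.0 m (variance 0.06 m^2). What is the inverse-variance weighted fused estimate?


w1 = (1/var1) / (1/var1 + 1/var2)
   = 2.8571 / (2.8571 + 16.6667) = 0.1463
w2 = 1 - w1 = 0.8537
fused = w1*s1 + w2*s2 = 6.4976 + 27.3171
= 33.8146 m


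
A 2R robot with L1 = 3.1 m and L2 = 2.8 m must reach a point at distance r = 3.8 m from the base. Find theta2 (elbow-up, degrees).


cos(theta2) = (r^2 - L1^2 - L2^2) / (2*L1*L2)
cos(theta2) = (14.44 - 9.61 - 7.84) / 17.36
cos(theta2) = -0.173387
theta2 = 99.9848 degrees


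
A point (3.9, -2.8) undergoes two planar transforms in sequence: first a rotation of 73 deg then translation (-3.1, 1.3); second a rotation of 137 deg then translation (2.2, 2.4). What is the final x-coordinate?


After transform 1:
x1 = cos(73)*3.9 - sin(73)*-2.8 + -3.1 = 0.7179
y1 = sin(73)*3.9 + cos(73)*-2.8 + 1.3 = 4.2109
After transform 2:
x2 = cos(137)*0.7179 - sin(137)*4.2109 + 2.2
= -1.1969


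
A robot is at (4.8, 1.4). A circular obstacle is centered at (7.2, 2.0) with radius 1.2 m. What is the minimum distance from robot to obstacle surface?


center_dist = sqrt((4.8-7.2)^2 + (1.4-2.0)^2)
= sqrt(5.76 + 0.36)
= 2.4739
min_dist = center_dist - radius = 2.4739 - 1.2 = 1.2739 m


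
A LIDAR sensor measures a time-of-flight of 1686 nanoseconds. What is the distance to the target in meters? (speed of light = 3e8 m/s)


tof = 1686 ns = 1.686e-06 s
dist = c * tof / 2
= 3e8 * 1.686e-06 / 2
= 252.9 m


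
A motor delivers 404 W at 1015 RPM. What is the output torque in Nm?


omega = 1015 * 2*pi/60 = 106.2906 rad/s
tau = P / omega = 404 / 106.2906
= 3.8009 Nm


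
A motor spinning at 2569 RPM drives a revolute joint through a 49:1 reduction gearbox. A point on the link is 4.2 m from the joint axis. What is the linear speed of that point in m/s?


omega_motor = 2569 * 2*pi/60 = 269.0251 rad/s
omega_joint = omega_motor / 49 = 5.4903 rad/s
v = omega_joint * r = 5.4903 * 4.2
= 23.0593 m/s


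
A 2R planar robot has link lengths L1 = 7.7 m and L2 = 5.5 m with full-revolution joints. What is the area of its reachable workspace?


r_max = L1 + L2 = 13.2 m
r_min = |L1 - L2| = 2.2 m
Area = pi*(r_max^2 - r_min^2)
= pi*(174.24 - 4.84)
= pi * 169.4
= 532.1858 m^2


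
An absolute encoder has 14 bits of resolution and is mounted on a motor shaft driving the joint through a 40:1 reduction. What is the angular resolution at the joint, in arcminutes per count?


counts = 2^14 = 16384
effective counts at joint = 16384 * 40 = 655360
resolution = 360*60 / 655360
= 0.033 arcmin/count


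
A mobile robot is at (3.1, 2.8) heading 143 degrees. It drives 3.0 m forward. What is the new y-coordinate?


y_new = y0 + d*sin(theta)
= 2.8 + 3.0*sin(143)
= 2.8 + 1.8054
= 4.6054


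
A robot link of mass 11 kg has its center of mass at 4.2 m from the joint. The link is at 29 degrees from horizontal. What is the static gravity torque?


tau = m*g*L*cos(angle)
= 11 * 9.81 * 4.2 * cos(29 deg)
= 11 * 9.81 * 4.2 * 0.8746
= 396.3969 Nm


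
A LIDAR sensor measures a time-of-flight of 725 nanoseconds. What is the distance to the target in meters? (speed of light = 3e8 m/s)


tof = 725 ns = 7.25e-07 s
dist = c * tof / 2
= 3e8 * 7.25e-07 / 2
= 108.75 m


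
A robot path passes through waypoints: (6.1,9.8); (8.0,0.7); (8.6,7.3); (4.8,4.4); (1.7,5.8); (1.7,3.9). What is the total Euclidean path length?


Segment lengths:
  seg1 = sqrt((1.9)^2 + (-9.1)^2) = 9.2962
  seg2 = sqrt((0.6)^2 + (6.6)^2) = 6.6272
  seg3 = sqrt((-3.8)^2 + (-2.9)^2) = 4.7802
  seg4 = sqrt((-3.1)^2 + (1.4)^2) = 3.4015
  seg5 = sqrt((0.0)^2 + (-1.9)^2) = 1.9
Total = 26.0051


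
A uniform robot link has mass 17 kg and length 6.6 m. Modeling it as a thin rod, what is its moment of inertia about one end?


I = (1/3) * m * L^2
= (1/3) * 17 * 6.6^2
= 0.333333 * 17 * 43.56
= 246.84 kg*m^2


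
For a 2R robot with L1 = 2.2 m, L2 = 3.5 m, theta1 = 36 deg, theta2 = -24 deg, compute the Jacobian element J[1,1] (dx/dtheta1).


J[1,1] = -L1*sin(t1) - L2*sin(t1+t2)
= -2.2*sin(36) - 3.5*sin(12)
= -2.0208


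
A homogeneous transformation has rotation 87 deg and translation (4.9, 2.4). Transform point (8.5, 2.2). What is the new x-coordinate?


x' = cos(theta)*px - sin(theta)*py + tx
= 0.0523*8.5 - 0.9986*2.2 + 4.9
= 3.1479


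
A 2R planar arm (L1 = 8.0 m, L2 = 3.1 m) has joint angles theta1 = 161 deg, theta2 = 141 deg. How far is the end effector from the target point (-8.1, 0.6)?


End effector via forward kinematics:
x = L1*cos(t1) + L2*cos(t1+t2) = -5.9214
y = L1*sin(t1) + L2*sin(t1+t2) = -0.0244
Distance to target:
d = sqrt((-8.1 - -5.9214)^2 + (0.6 - -0.0244)^2)
= sqrt(4.7463 + 0.3899)
= 2.2663 m


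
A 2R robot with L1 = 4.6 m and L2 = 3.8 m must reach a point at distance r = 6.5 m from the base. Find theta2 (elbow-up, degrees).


cos(theta2) = (r^2 - L1^2 - L2^2) / (2*L1*L2)
cos(theta2) = (42.25 - 21.16 - 14.44) / 34.96
cos(theta2) = 0.190217
theta2 = 79.0345 degrees


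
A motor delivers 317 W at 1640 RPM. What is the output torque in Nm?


omega = 1640 * 2*pi/60 = 171.7404 rad/s
tau = P / omega = 317 / 171.7404
= 1.8458 Nm


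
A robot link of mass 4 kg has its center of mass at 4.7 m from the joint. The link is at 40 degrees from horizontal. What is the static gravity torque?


tau = m*g*L*cos(angle)
= 4 * 9.81 * 4.7 * cos(40 deg)
= 4 * 9.81 * 4.7 * 0.766
= 141.28 Nm


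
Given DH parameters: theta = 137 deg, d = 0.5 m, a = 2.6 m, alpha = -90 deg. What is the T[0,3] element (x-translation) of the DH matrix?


T[0,3] = a * cos(theta)
= 2.6 * cos(137 deg)
= 2.6 * -0.7314
= -1.9015


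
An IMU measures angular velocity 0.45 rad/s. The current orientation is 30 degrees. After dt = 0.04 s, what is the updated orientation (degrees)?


delta_theta = w * dt = 0.45 * 0.04 = 0.018 rad
= 1.0313 deg
theta_new = 30 + 1.0313 = 31.0313 deg


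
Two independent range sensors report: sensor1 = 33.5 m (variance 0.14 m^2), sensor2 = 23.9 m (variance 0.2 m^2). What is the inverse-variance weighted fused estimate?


w1 = (1/var1) / (1/var1 + 1/var2)
   = 7.1429 / (7.1429 + 5.0) = 0.5882
w2 = 1 - w1 = 0.4118
fused = w1*s1 + w2*s2 = 19.7059 + 9.8412
= 29.5471 m


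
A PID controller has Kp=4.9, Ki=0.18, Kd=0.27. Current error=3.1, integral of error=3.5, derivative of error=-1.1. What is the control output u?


u = Kp*e + Ki*int(e) + Kd*de/dt
= 4.9*3.1 + 0.18*3.5 + 0.27*(-1.1)
= 15.19 + 0.63 + -0.297
= 15.523


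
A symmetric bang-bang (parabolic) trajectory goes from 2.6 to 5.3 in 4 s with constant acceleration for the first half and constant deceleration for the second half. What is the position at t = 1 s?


Symmetric rest-to-rest: each phase covers (pf-p0)/2 in time T/2. 0.5*a*(T/2)^2 = (pf-p0)/2 => a = 4*(pf-p0)/T^2
a = 4*(5.3-2.6)/4^2 = 0.675
t = 1 is in the acceleration phase (t <= T/2).
p = p0 + 0.5*a*t^2 = 2.6 + 0.5*0.675*1^2
= 2.9375


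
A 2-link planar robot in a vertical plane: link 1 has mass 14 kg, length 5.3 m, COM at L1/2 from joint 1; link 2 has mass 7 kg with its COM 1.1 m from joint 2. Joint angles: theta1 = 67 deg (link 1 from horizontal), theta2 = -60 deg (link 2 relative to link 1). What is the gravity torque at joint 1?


Horizontal distance from joint 1 to link-1 COM:
  x_c1 = (L1/2)*cos(t1) = 2.65 * 0.3907 = 1.0354 m
Horizontal distance from joint 1 to link-2 COM:
  x_c2 = L1*cos(t1) + Lc2*cos(t1+t2)
       = 5.3*0.3907 + 1.1*0.9925 = 3.1627 m
tau1 = m1*g*x_c1 + m2*g*x_c2
     = 14*9.81*1.0354 + 7*9.81*3.1627
     = 142.207 + 217.1809
     = 359.3879 Nm


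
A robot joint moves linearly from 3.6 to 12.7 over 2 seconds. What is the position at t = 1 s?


s = t/T = 1/2 = 0.5
p(t) = p0 + (pf-p0)*s
= 3.6 + (12.7 - 3.6) * 0.5
= 8.15


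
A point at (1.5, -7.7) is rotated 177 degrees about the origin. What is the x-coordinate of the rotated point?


x' = x*cos(theta) - y*sin(theta)
cos(177 deg) = -0.9986, sin(177 deg) = 0.0523
x' = 1.5 * -0.9986 - -7.7 * 0.0523
= -1.4979 - -0.403
= -1.095


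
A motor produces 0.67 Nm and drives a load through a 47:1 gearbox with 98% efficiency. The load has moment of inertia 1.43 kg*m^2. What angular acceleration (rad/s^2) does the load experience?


tau_out = tau_motor * N * eta
= 0.67 * 47 * 0.98 = 30.8602 Nm
alpha = tau_out / I = 30.8602 / 1.43
= 21.5806 rad/s^2
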